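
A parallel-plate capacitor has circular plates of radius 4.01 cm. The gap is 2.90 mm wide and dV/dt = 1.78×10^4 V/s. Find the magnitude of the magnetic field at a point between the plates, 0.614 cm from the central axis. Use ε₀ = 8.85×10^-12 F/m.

With E = V/d, dE/dt = 6.138×10^6 V/(m·s) and πR² = 5.052×10^-3 m², giving I_d = ε₀ πR² dE/dt = 2.744×10^-7 A.
For r < R the Ampère–Maxwell law gives B(2πr) = μ₀ I_d (r²/R²), so B = μ₀ I_d r/(2πR²) = (4π×10^-7)(2.744×10^-7)(6.14×10^-3)/(2π·0.0401²) = 2.10×10^-13 T.

2.10×10^-13 T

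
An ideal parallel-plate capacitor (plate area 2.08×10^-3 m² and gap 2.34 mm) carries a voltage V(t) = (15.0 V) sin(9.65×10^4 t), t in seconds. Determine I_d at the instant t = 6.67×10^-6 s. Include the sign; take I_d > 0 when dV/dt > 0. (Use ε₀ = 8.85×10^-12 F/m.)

9.11×10^-6 A

dE/dt = (V₀ω/d)·cos(ωt) with ωt = 0.643655 rad: (15.0)(9.65×10^4)(0.7999)/(2.34×10^-3) = 4.948×10^8 V/(m·s).
I_d = ε₀ A dE/dt = (8.85×10^-12)(2.08×10^-3)(4.948×10^8) = 9.11×10^-6 A.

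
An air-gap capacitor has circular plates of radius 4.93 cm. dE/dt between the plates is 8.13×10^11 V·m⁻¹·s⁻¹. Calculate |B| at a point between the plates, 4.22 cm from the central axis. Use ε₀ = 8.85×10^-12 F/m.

Through the whole plate area (πR² = 7.636×10^-3 m²), I_d = ε₀ πR² dE/dt = 0.05494 A.
An Ampèrian loop of radius r encloses a fraction (r/R)² of I_d. Then B·2πr = μ₀ I_d (r/R)², giving B = μ₀ I_d r/(2πR²) = 1.91×10^-7 T.

1.91×10^-7 T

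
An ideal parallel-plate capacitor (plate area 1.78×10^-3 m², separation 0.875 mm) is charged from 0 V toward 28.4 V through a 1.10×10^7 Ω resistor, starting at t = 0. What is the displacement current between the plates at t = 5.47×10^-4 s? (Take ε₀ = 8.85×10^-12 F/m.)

C = ε₀A/d = (8.85×10^-12)(1.78×10^-3)/(8.75×10^-4) = 1.800×10^-11 F and τ = RC = 1.980×10^-4 s. I_d in the gap equals the RC charging current.
I_d(t) = (V₀/R) e^(−t/τ) = 2.582×10^-6 · e^(−2.763) = 1.63×10^-7 A.

1.63×10^-7 A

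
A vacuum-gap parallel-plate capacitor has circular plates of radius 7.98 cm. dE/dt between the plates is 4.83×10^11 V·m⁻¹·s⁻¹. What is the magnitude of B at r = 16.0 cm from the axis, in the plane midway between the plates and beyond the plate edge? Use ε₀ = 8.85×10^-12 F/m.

I_d = ε₀ dΦ_E/dt = ε₀ πR² (dE/dt) = (8.85×10^-12)(0.02001)(4.83×10^11) = 0.08553 A through the full plate area.
Outside the plates the loop encloses all of I_d, so B·2πr = μ₀ I_d and B = 1.07×10^-7 T.

1.07×10^-7 T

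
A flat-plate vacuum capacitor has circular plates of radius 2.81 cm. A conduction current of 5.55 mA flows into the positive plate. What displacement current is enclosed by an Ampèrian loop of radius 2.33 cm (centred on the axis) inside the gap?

By continuity the displacement current in the gap matches the conduction current: I_d = 5.55×10^-3 A.
Since J_d is uniform, the enclosed fraction is (r/R)² = 0.6875, giving I_d,enc = 3.82×10^-3 A.

3.82×10^-3 A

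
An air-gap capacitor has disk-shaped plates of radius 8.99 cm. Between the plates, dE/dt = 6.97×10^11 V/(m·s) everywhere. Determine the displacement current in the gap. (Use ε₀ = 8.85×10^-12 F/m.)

With a uniform field, Φ_E = EA, so I_d = ε₀ A dE/dt = 0.157 A.

0.157 A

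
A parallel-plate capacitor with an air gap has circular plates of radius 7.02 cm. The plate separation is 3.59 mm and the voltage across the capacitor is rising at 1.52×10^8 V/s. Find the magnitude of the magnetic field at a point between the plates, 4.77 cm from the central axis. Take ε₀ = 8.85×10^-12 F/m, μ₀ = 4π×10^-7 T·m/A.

I_d = C dV/dt with C = ε₀πR²/d = 3.816×10^-11 F, so I_d = (3.816×10^-11)(1.52×10^8) = 5.800×10^-3 A.
∮B·dl = μ₀ I_d,enc with I_d,enc = I_d r²/R² = 2.678×10^-3 A; so B = μ₀ I_d,enc/(2πr) = 1.12×10^-8 T.

1.12×10^-8 T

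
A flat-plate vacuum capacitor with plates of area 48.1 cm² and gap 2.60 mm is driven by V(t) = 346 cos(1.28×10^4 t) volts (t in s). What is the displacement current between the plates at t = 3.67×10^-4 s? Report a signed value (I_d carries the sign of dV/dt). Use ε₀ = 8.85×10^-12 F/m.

dV/dt = (346)(1.28×10^4)·−sin(4.6976) = 4.428×10^6 V/s.
I_d = C dV/dt with C = ε₀A/d = (8.85×10^-12)(4.81×10^-3)/(2.60×10^-3) = 1.637×10^-11 F, so I_d = (1.637×10^-11)(4.428×10^6) = 7.25×10^-5 A.

7.25×10^-5 A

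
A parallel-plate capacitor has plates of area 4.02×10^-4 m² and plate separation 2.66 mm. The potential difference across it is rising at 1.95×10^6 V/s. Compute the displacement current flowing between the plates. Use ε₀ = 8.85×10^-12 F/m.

2.61×10^-6 A

E = V/d so dE/dt = (dV/dt)/d = 7.331×10^8 V/(m·s), and I_d = ε₀ A dE/dt = (8.85×10^-12)(4.02×10^-4)(7.331×10^8) = 2.61×10^-6 A.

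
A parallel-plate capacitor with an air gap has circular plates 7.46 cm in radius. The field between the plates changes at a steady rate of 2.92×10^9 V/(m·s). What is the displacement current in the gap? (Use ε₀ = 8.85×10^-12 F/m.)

With a uniform field, Φ_E = EA, so I_d = ε₀ A dE/dt = 4.52×10^-4 A.

4.52×10^-4 A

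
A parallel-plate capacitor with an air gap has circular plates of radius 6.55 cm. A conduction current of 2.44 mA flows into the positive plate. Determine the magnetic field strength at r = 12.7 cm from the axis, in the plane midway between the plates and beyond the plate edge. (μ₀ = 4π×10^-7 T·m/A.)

3.84×10^-9 T

Between the plates the displacement current equals the wire current: I_d = 2.44 mA = 2.44×10^-3 A.
With r > R the enclosed displacement current is the full I_d; B = μ₀ I_d / (2πr) = 3.84×10^-9 T.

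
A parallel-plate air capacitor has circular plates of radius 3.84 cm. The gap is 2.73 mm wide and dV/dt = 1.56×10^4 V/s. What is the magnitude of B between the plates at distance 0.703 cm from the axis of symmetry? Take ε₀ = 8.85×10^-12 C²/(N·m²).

dE/dt = (dV/dt)/d = 5.714×10^6 V/(m·s); I_d = ε₀(πR²)(dE/dt) = (8.85×10^-12)(4.632×10^-3)(5.714×10^6) = 2.342×10^-7 A.
For r < R the Ampère–Maxwell law gives B(2πr) = μ₀ I_d (r²/R²), so B = μ₀ I_d r/(2πR²) = (4π×10^-7)(2.342×10^-7)(7.03×10^-3)/(2π·0.0384²) = 2.23×10^-13 T.

2.23×10^-13 T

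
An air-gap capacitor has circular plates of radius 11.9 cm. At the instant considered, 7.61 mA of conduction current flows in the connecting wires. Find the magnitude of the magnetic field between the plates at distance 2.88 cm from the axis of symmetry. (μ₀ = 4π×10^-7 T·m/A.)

Between the plates the displacement current equals the wire current: I_d = 7.61 mA = 7.61×10^-3 A.
An Ampèrian loop of radius r encloses a fraction (r/R)² of I_d. Then B·2πr = μ₀ I_d (r/R)², giving B = μ₀ I_d r/(2πR²) = 3.10×10^-9 T.

3.10×10^-9 T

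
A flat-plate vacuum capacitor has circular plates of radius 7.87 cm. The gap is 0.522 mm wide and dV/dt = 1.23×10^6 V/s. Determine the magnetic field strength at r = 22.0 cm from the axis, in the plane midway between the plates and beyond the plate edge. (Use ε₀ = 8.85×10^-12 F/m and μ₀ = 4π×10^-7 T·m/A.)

3.69×10^-10 T

With E = V/d, dE/dt = 2.356×10^9 V/(m·s) and πR² = 0.01946 m², giving I_d = ε₀ πR² dE/dt = 4.058×10^-4 A.
Outside the plates the loop encloses all of I_d, so B·2πr = μ₀ I_d and B = 3.69×10^-10 T.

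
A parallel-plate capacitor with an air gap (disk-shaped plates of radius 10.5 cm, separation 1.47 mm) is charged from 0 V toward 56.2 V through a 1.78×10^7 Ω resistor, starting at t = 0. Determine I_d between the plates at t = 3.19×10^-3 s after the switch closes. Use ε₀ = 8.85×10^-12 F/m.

With C = ε₀A/d = (8.85×10^-12)(0.03464)/(1.47×10^-3) = 2.085×10^-10 F, the time constant is τ = RC = 3.711×10^-3 s, so t/τ = 0.8596 and e^(−t/τ) = 0.4233.
I_d = I_cond = (V₀/R) e^(−t/τ) = (3.157×10^-6)(0.4233) = 1.34×10^-6 A.

1.34×10^-6 A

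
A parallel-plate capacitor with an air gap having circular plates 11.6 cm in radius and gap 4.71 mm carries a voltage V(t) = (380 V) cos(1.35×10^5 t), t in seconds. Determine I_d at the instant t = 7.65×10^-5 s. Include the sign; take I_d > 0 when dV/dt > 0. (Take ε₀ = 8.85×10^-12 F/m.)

C = ε₀A/d = (8.85×10^-12)(0.04227)/(4.71×10^-3) = 7.942×10^-11 F. dV/dt = V₀ω·−sin(ωt); at ωt = 10.3275 rad this factor is 0.7850.
I_d = C dV/dt = (7.942×10^-11)(380)(1.35×10^5)(0.7850) = 3.20×10^-3 A.

3.20×10^-3 A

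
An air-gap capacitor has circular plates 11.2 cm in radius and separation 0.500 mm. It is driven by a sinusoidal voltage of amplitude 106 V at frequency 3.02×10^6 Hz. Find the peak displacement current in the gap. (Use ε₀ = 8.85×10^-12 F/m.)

1.40 A

C = ε₀A/d = (8.85×10^-12)(0.03941)/(5.00×10^-4) = 6.976×10^-10 F; ω = 2πf = 1.898×10^7 rad/s.
I_d = C dV/dt, so |I_d|_max = C V₀ ω = (6.976×10^-10)(106)(1.898×10^7) = 1.40 A.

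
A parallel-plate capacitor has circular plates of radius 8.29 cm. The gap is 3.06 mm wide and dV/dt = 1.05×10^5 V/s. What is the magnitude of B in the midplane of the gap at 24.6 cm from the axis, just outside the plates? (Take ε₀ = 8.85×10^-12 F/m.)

5.33×10^-12 T

I_d = C dV/dt with C = ε₀πR²/d = 6.244×10^-11 F, so I_d = (6.244×10^-11)(1.05×10^5) = 6.556×10^-6 A.
Outside the plates the loop encloses all of I_d, so B·2πr = μ₀ I_d and B = 5.33×10^-12 T.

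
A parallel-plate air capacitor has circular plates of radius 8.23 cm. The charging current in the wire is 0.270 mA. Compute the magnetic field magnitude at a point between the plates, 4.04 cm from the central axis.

3.22×10^-10 T

By continuity the displacement current in the gap matches the conduction current: I_d = 2.70×10^-4 A.
For r < R the Ampère–Maxwell law gives B(2πr) = μ₀ I_d (r²/R²), so B = μ₀ I_d r/(2πR²) = (4π×10^-7)(2.70×10^-4)(0.0404)/(2π·0.0823²) = 3.22×10^-10 T.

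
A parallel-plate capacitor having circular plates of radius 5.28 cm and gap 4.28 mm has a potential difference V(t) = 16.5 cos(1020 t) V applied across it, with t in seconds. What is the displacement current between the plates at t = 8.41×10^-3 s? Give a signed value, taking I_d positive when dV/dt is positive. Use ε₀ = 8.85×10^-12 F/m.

C = ε₀A/d = (8.85×10^-12)(8.758×10^-3)/(4.28×10^-3) = 1.811×10^-11 F. dV/dt = V₀ω·−sin(ωt); at ωt = 8.5782 rad this factor is -0.7490.
I_d = C dV/dt = (1.811×10^-11)(16.5)(1020)(-0.7490) = -2.28×10^-7 A.

-2.28×10^-7 A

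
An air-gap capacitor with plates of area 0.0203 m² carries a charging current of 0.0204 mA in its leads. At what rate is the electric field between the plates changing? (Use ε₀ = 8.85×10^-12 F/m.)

By continuity, I_d in the gap equals the 0.0204 mA flowing in the wire.
Inverting I_d = ε₀ A dE/dt gives dE/dt = 2.04×10^-5 / (8.85×10^-12 · 0.0203) = 1.14×10^8 V/(m·s).

1.14×10^8 V/(m·s)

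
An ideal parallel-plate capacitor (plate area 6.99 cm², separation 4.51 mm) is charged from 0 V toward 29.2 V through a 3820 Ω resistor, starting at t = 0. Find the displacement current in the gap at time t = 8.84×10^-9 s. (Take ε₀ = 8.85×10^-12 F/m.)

1.41×10^-3 A

C = ε₀A/d = (8.85×10^-12)(6.99×10^-4)/(4.51×10^-3) = 1.372×10^-12 F and τ = RC = 5.241×10^-9 s. I_d in the gap equals the RC charging current.
I_d(t) = (V₀/R) e^(−t/τ) = 7.644×10^-3 · e^(−1.687) = 1.41×10^-3 A.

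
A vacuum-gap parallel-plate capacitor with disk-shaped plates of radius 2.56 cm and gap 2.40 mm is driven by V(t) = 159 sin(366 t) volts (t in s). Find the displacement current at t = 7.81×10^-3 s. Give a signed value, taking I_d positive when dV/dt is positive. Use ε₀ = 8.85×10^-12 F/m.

-4.24×10^-7 A

dV/dt = (159)(366)·cos(2.85846) = -5.588×10^4 V/s.
I_d = C dV/dt with C = ε₀A/d = (8.85×10^-12)(2.059×10^-3)/(2.40×10^-3) = 7.593×10^-12 F, so I_d = (7.593×10^-12)(-5.588×10^4) = -4.24×10^-7 A.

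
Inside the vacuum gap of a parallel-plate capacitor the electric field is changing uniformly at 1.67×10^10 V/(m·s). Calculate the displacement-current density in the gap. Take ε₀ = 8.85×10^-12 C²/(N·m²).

0.148 A/m²

J_d = ε₀ dE/dt = (8.85×10^-12)(1.67×10^10) = 0.148 A/m².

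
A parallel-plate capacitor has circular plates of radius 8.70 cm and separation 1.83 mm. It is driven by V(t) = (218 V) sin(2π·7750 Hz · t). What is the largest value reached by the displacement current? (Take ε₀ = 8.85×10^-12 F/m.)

C = ε₀A/d = (8.85×10^-12)(0.02378)/(1.83×10^-3) = 1.150×10^-10 F; ω = 2πf = 4.869×10^4 rad/s.
I_d = C dV/dt, so |I_d|_max = C V₀ ω = (1.150×10^-10)(218)(4.869×10^4) = 1.22×10^-3 A.

1.22×10^-3 A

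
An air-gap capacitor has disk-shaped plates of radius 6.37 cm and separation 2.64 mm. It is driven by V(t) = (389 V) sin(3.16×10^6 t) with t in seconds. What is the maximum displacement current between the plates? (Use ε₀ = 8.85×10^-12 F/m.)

C = ε₀A/d = (8.85×10^-12)(0.01275)/(2.64×10^-3) = 4.274×10^-11 F; ω = 3.16×10^6 rad/s.
I_d = C dV/dt, so |I_d|_max = C V₀ ω = (4.274×10^-11)(389)(3.16×10^6) = 0.0525 A.

0.0525 A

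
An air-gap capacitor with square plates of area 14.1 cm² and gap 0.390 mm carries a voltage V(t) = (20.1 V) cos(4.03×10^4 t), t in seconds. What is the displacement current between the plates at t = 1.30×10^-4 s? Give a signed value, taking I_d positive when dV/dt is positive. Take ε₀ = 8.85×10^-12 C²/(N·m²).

dE/dt = (V₀ω/d)·−sin(ωt) with ωt = 5.239 rad: (20.1)(4.03×10^4)(0.8645)/(3.90×10^-4) = 1.796×10^9 V/(m·s).
I_d = ε₀ A dE/dt = (8.85×10^-12)(1.41×10^-3)(1.796×10^9) = 2.24×10^-5 A.

2.24×10^-5 A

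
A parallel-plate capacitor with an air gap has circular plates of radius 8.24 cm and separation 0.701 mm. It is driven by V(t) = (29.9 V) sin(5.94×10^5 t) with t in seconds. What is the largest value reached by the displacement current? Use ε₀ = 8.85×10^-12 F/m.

4.78×10^-3 A

(dE/dt)_max = V₀ω/d = 2.534×10^10 V/(m·s); ω = 5.94×10^5 rad/s.
I_d,max = ε₀ A (dE/dt)_max = (8.85×10^-12)(0.02133)(2.534×10^10) = 4.78×10^-3 A.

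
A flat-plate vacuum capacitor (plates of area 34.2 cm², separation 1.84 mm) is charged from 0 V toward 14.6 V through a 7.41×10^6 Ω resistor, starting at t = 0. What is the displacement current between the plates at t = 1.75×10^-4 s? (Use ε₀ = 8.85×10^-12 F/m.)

4.69×10^-7 A

C = ε₀A/d = (8.85×10^-12)(3.42×10^-3)/(1.84×10^-3) = 1.645×10^-11 F and τ = RC = 1.219×10^-4 s. I_d in the gap equals the RC charging current.
I_d(t) = (V₀/R) e^(−t/τ) = 1.970×10^-6 · e^(−1.436) = 4.69×10^-7 A.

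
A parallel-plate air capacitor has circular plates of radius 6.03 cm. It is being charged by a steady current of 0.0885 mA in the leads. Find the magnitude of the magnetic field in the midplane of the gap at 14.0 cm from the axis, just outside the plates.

1.26×10^-10 T

No conduction current crosses the gap, so I_d there equals the 8.85×10^-5 A in the leads.
Outside the plates the loop encloses all of I_d, so B·2πr = μ₀ I_d and B = 1.26×10^-10 T.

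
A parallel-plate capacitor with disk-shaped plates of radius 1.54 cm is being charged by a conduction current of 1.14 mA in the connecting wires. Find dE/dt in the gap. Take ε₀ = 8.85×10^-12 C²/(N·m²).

1.73×10^11 V/(m·s)

The displacement current between the plates equals the conduction current, I_d = 1.14 mA.
Inverting I_d = ε₀ A dE/dt gives dE/dt = 1.14×10^-3 / (8.85×10^-12 · 7.451×10^-4) = 1.73×10^11 V/(m·s).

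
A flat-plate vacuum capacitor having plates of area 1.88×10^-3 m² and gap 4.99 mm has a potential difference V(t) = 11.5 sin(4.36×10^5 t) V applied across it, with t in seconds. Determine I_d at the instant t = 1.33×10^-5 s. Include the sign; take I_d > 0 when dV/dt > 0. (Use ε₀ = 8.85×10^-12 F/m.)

1.48×10^-5 A

dE/dt = (V₀ω/d)·cos(ωt) with ωt = 5.7988 rad: (11.5)(4.36×10^5)(0.8850)/(4.99×10^-3) = 8.893×10^8 V/(m·s).
I_d = ε₀ A dE/dt = (8.85×10^-12)(1.88×10^-3)(8.893×10^8) = 1.48×10^-5 A.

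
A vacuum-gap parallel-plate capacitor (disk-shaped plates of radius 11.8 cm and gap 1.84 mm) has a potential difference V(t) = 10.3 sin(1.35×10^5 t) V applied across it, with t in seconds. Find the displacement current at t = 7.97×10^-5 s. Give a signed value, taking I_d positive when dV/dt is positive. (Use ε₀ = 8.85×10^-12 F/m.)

dV/dt = (10.3)(1.35×10^5)·cos(10.7595) = -3.252×10^5 V/s.
I_d = C dV/dt with C = ε₀A/d = (8.85×10^-12)(0.04374)/(1.84×10^-3) = 2.104×10^-10 F, so I_d = (2.104×10^-10)(-3.252×10^5) = -6.84×10^-5 A.

-6.84×10^-5 A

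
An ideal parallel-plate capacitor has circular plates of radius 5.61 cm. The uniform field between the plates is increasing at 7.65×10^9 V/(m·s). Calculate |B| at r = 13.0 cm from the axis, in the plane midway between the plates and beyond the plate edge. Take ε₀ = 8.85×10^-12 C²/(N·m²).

Total displacement current: I_d = ε₀(πR²)(dE/dt) = (8.85×10^-12)(9.887×10^-3)(7.65×10^9) = 6.694×10^-4 A.
Outside the plates the loop encloses all of I_d, so B·2πr = μ₀ I_d and B = 1.03×10^-9 T.

1.03×10^-9 T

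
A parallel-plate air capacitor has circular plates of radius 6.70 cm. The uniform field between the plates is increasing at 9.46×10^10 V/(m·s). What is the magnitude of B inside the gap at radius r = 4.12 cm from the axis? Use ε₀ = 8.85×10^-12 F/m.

2.17×10^-8 T

Total displacement current: I_d = ε₀(πR²)(dE/dt) = (8.85×10^-12)(0.01410)(9.46×10^10) = 0.01180 A.
For r < R the Ampère–Maxwell law gives B(2πr) = μ₀ I_d (r²/R²), so B = μ₀ I_d r/(2πR²) = (4π×10^-7)(0.01180)(0.0412)/(2π·0.0670²) = 2.17×10^-8 T.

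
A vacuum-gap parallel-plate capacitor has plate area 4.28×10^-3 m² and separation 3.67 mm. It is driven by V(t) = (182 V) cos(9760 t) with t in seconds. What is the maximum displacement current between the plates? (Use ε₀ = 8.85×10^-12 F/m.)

The displacement current equals the conduction current C dV/dt, which peaks at C V₀ ω.
With C = ε₀A/d = (8.85×10^-12)(4.28×10^-3)/(3.67×10^-3) = 1.032×10^-11 F and ω = 9760 rad/s, I_d,max = (1.032×10^-11)(182)(9760) = 1.83×10^-5 A.

1.83×10^-5 A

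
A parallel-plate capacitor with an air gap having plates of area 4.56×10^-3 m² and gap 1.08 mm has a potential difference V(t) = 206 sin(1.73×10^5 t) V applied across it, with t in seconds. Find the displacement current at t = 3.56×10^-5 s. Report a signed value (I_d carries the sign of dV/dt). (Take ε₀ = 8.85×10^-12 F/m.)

dV/dt = (206)(1.73×10^5)·cos(6.1588) = 3.536×10^7 V/s.
I_d = C dV/dt with C = ε₀A/d = (8.85×10^-12)(4.56×10^-3)/(1.08×10^-3) = 3.737×10^-11 F, so I_d = (3.737×10^-11)(3.536×10^7) = 1.32×10^-3 A.

1.32×10^-3 A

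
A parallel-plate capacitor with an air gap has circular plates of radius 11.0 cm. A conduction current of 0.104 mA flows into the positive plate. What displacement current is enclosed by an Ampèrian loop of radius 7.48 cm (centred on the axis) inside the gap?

No conduction current crosses the gap, so I_d there equals the 1.04×10^-4 A in the leads.
The field is uniform, so I_d,enc = I_d (r/R)² = (1.04×10^-4)(7.48/11.0)² = 4.81×10^-5 A.

4.81×10^-5 A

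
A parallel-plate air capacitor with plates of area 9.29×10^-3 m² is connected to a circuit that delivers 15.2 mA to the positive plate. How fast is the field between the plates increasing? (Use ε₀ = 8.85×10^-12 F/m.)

1.85×10^11 V/(m·s)

Charge continuity gives I_d = I = 0.0152 A between the plates.
Since I_d = ε₀ A dE/dt, dE/dt = I_d/(ε₀A) = (0.0152)/((8.85×10^-12)(9.29×10^-3)) = 1.85×10^11 V/(m·s).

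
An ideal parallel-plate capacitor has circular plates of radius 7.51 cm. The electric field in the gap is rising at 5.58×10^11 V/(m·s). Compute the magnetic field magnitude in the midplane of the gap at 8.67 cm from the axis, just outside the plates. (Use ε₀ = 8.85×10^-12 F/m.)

Total displacement current: I_d = ε₀(πR²)(dE/dt) = (8.85×10^-12)(0.01772)(5.58×10^11) = 0.08751 A.
With r > R the enclosed displacement current is the full I_d; B = μ₀ I_d / (2πr) = 2.02×10^-7 T.

2.02×10^-7 T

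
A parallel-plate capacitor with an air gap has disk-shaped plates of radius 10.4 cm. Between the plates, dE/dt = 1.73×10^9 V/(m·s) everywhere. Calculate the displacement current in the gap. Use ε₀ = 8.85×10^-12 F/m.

The displacement current is ε₀ times dΦ_E/dt = ε₀ A dE/dt = (8.85×10^-12)(0.03398)(1.73×10^9) = 5.20×10^-4 A.

5.20×10^-4 A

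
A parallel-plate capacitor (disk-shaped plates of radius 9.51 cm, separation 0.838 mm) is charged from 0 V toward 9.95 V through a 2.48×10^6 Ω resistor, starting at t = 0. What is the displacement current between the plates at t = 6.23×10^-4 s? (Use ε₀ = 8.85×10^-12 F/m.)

1.74×10^-6 A

C = ε₀A/d = (8.85×10^-12)(0.02841)/(8.38×10^-4) = 3.000×10^-10 F, so τ = RC = 7.440×10^-4 s.
The conduction current is I(t) = (V₀/R) e^(−t/τ), and the displacement current between the plates equals it.
t/τ = 0.8374; I_d = (9.95/2.48×10^6) · e^(−0.8374) = (4.012×10^-6)(0.4328) = 1.74×10^-6 A.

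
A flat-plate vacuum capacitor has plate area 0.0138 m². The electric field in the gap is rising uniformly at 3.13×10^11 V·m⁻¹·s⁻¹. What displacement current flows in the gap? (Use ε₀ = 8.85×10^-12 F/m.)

0.0382 A

With a uniform field, Φ_E = EA, so I_d = ε₀ A dE/dt = 0.0382 A.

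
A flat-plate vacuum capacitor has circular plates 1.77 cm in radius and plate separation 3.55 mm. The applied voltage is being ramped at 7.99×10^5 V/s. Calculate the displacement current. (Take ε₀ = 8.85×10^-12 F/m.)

1.96×10^-6 A

C = ε₀A/d = (8.85×10^-12)(9.842×10^-4)/(3.55×10^-3) = 2.454×10^-12 F.
I_d = C dV/dt = (2.454×10^-12)(7.99×10^5) = 1.96×10^-6 A.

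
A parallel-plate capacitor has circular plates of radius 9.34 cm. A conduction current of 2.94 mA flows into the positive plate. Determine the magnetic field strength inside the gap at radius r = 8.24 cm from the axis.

Between the plates the displacement current equals the wire current: I_d = 2.94 mA = 2.94×10^-3 A.
∮B·dl = μ₀ I_d,enc with I_d,enc = I_d r²/R² = 2.288×10^-3 A; so B = μ₀ I_d,enc/(2πr) = 5.55×10^-9 T.

5.55×10^-9 T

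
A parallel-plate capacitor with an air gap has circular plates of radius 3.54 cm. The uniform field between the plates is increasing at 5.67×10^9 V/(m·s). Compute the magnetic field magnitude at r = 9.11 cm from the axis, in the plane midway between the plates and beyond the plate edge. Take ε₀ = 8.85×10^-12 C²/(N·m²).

4.34×10^-10 T

Through the whole plate area (πR² = 3.937×10^-3 m²), I_d = ε₀ πR² dE/dt = 1.976×10^-4 A.
With r > R the enclosed displacement current is the full I_d; B = μ₀ I_d / (2πr) = 4.34×10^-10 T.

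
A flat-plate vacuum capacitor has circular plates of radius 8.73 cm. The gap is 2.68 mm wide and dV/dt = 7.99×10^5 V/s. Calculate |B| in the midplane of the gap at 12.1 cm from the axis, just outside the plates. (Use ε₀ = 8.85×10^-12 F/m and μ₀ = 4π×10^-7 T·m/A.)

1.04×10^-10 T

dE/dt = (dV/dt)/d = 2.981×10^8 V/(m·s); I_d = ε₀(πR²)(dE/dt) = (8.85×10^-12)(0.02394)(2.981×10^8) = 6.316×10^-5 A.
With r > R the enclosed displacement current is the full I_d; B = μ₀ I_d / (2πr) = 1.04×10^-10 T.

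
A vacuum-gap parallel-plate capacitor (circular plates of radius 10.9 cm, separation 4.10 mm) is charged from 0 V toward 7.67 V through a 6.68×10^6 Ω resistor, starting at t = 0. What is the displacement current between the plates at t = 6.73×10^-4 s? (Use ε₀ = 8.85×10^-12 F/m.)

C = ε₀A/d = (8.85×10^-12)(0.03733)/(4.10×10^-3) = 8.058×10^-11 F, so τ = RC = 5.383×10^-4 s.
The conduction current is I(t) = (V₀/R) e^(−t/τ), and the displacement current between the plates equals it.
t/τ = 1.250; I_d = (7.67/6.68×10^6) · e^(−1.250) = (1.148×10^-6)(0.2865) = 3.29×10^-7 A.

3.29×10^-7 A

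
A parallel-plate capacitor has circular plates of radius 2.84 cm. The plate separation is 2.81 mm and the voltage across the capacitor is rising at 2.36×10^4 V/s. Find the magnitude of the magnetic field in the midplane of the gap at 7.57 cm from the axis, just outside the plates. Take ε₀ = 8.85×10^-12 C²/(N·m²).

4.98×10^-13 T

dE/dt = (dV/dt)/d = 8.399×10^6 V/(m·s); I_d = ε₀(πR²)(dE/dt) = (8.85×10^-12)(2.534×10^-3)(8.399×10^6) = 1.884×10^-7 A.
With r > R the enclosed displacement current is the full I_d; B = μ₀ I_d / (2πr) = 4.98×10^-13 T.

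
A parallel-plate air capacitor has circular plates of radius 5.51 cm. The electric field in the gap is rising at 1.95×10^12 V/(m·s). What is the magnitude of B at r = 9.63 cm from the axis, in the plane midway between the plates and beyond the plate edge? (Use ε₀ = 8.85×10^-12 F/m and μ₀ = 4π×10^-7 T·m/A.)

3.42×10^-7 T

Total displacement current: I_d = ε₀(πR²)(dE/dt) = (8.85×10^-12)(9.538×10^-3)(1.95×10^12) = 0.1646 A.
For r ≥ R the full I_d is enclosed: B = μ₀ I_d/(2πr) = (4π×10^-7)(0.1646)/(2π·0.0963) = 3.42×10^-7 T.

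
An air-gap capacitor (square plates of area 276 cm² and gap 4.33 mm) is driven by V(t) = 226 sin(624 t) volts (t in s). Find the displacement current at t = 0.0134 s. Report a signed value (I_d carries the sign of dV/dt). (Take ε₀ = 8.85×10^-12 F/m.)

C = ε₀A/d = (8.85×10^-12)(0.0276)/(4.33×10^-3) = 5.641×10^-11 F. dV/dt = V₀ω·cos(ωt); at ωt = 8.3616 rad this factor is -0.4861.
I_d = C dV/dt = (5.641×10^-11)(226)(624)(-0.4861) = -3.87×10^-6 A.

-3.87×10^-6 A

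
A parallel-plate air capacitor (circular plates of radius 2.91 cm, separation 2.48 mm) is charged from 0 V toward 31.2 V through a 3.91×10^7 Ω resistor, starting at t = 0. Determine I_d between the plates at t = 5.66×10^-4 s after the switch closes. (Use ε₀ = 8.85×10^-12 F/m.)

1.74×10^-7 A

C = ε₀A/d = (8.85×10^-12)(2.660×10^-3)/(2.48×10^-3) = 9.492×10^-12 F and τ = RC = 3.711×10^-4 s. I_d in the gap equals the RC charging current.
I_d(t) = (V₀/R) e^(−t/τ) = 7.980×10^-7 · e^(−1.525) = 1.74×10^-7 A.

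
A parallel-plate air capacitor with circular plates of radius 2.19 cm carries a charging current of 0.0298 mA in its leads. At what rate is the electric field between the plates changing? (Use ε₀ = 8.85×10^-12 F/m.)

By continuity, I_d in the gap equals the 0.0298 mA flowing in the wire.
Then dE/dt = I_d/(ε₀A) = 2.23×10^9 V/(m·s).

2.23×10^9 V/(m·s)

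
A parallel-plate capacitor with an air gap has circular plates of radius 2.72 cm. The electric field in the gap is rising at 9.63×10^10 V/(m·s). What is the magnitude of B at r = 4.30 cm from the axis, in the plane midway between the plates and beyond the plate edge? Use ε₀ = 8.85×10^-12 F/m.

9.21×10^-9 T

I_d = ε₀ dΦ_E/dt = ε₀ πR² (dE/dt) = (8.85×10^-12)(2.324×10^-3)(9.63×10^10) = 1.981×10^-3 A through the full plate area.
For r ≥ R the full I_d is enclosed: B = μ₀ I_d/(2πr) = (4π×10^-7)(1.981×10^-3)/(2π·0.0430) = 9.21×10^-9 T.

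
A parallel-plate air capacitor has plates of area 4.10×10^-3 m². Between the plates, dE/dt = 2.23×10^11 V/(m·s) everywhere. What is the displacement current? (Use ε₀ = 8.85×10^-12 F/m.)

I_d = ε₀ A (dE/dt) = (8.85×10^-12)(4.10×10^-3 m²)(2.23×10^11) = 8.09×10^-3 A.

8.09×10^-3 A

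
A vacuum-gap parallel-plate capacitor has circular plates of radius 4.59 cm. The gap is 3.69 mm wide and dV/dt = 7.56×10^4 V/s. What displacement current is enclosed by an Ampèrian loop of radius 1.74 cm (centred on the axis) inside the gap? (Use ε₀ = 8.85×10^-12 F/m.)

With E = V/d, dE/dt = 2.049×10^7 V/(m·s) and πR² = 6.619×10^-3 m², giving I_d = ε₀ πR² dE/dt = 1.200×10^-6 A.
Since J_d is uniform, the enclosed fraction is (r/R)² = 0.1437, giving I_d,enc = 1.72×10^-7 A.

1.72×10^-7 A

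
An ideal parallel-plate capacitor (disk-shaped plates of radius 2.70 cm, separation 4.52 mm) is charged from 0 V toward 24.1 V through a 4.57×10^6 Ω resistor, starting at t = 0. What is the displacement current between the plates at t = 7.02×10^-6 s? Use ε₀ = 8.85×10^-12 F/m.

With C = ε₀A/d = (8.85×10^-12)(2.290×10^-3)/(4.52×10^-3) = 4.484×10^-12 F, the time constant is τ = RC = 2.049×10^-5 s, so t/τ = 0.3426 and e^(−t/τ) = 0.7099.
I_d = I_cond = (V₀/R) e^(−t/τ) = (5.274×10^-6)(0.7099) = 3.74×10^-6 A.

3.74×10^-6 A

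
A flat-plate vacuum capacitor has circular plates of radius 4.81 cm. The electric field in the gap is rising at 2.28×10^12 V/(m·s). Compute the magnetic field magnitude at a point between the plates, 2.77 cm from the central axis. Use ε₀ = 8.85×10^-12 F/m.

I_d = ε₀ dΦ_E/dt = ε₀ πR² (dE/dt) = (8.85×10^-12)(7.268×10^-3)(2.28×10^12) = 0.1467 A through the full plate area.
For r < R the Ampère–Maxwell law gives B(2πr) = μ₀ I_d (r²/R²), so B = μ₀ I_d r/(2πR²) = (4π×10^-7)(0.1467)(0.0277)/(2π·0.0481²) = 3.51×10^-7 T.

3.51×10^-7 T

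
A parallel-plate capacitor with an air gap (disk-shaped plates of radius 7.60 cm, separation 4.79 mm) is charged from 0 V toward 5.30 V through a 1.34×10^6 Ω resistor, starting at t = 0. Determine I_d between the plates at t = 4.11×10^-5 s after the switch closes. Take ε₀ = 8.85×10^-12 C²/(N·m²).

1.58×10^-6 A

With C = ε₀A/d = (8.85×10^-12)(0.01815)/(4.79×10^-3) = 3.353×10^-11 F, the time constant is τ = RC = 4.493×10^-5 s, so t/τ = 0.9148 and e^(−t/τ) = 0.4006.
I_d = I_cond = (V₀/R) e^(−t/τ) = (3.955×10^-6)(0.4006) = 1.58×10^-6 A.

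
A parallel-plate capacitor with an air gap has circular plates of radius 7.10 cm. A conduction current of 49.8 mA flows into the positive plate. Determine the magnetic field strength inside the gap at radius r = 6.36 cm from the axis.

By continuity the displacement current in the gap matches the conduction current: I_d = 0.0498 A.
∮B·dl = μ₀ I_d,enc with I_d,enc = I_d r²/R² = 0.03996 A; so B = μ₀ I_d,enc/(2πr) = 1.26×10^-7 T.

1.26×10^-7 T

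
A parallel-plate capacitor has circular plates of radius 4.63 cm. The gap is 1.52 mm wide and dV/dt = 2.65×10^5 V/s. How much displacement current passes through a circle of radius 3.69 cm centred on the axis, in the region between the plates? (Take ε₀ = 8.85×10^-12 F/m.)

6.60×10^-6 A

With E = V/d, dE/dt = 1.743×10^8 V/(m·s) and πR² = 6.735×10^-3 m², giving I_d = ε₀ πR² dE/dt = 1.039×10^-5 A.
Through an area πr² the displacement current is I_d·(πr²/πR²) = I_d (r/R)² = 6.60×10^-6 A.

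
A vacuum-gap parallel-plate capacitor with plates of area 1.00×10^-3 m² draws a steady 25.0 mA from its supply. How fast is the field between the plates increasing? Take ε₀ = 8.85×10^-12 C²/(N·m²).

2.82×10^12 V/(m·s)

By continuity, I_d in the gap equals the 25.0 mA flowing in the wire.
Since I_d = ε₀ A dE/dt, dE/dt = I_d/(ε₀A) = (0.0250)/((8.85×10^-12)(1.00×10^-3)) = 2.82×10^12 V/(m·s).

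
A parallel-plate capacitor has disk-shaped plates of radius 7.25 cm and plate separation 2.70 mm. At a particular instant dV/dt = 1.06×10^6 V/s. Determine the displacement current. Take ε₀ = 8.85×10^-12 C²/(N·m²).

5.74×10^-5 A

The displacement current equals the charging current C dV/dt. With C = ε₀A/d = (8.85×10^-12)(0.01651)/(2.70×10^-3) = 5.412×10^-11 F, I_d = (5.412×10^-11)(1.06×10^6) = 5.74×10^-5 A.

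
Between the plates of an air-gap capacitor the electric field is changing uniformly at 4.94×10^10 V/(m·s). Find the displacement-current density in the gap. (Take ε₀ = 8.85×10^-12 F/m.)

The displacement-current density is ε₀ ∂E/∂t = (8.85×10^-12)(4.94×10^10) = 0.437 A/m².

0.437 A/m²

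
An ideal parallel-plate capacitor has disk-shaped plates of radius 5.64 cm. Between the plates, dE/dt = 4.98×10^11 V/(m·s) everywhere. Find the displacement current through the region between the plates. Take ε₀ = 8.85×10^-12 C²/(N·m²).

The displacement current is ε₀ times dΦ_E/dt = ε₀ A dE/dt = (8.85×10^-12)(9.993×10^-3)(4.98×10^11) = 0.0440 A.

0.0440 A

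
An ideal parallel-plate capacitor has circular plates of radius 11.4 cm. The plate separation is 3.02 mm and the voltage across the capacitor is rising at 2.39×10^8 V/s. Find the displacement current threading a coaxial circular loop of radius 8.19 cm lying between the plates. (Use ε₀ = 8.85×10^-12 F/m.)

I_d = C dV/dt with C = ε₀πR²/d = 1.197×10^-10 F, so I_d = (1.197×10^-10)(2.39×10^8) = 0.02861 A.
The field is uniform, so I_d,enc = I_d (r/R)² = (0.02861)(8.19/11.4)² = 0.0148 A.

0.0148 A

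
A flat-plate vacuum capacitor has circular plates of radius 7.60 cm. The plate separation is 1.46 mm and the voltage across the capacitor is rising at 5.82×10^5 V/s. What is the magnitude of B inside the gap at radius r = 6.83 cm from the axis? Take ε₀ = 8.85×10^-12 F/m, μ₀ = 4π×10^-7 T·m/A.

1.51×10^-10 T

dE/dt = (dV/dt)/d = 3.986×10^8 V/(m·s); I_d = ε₀(πR²)(dE/dt) = (8.85×10^-12)(0.01815)(3.986×10^8) = 6.403×10^-5 A.
An Ampèrian loop of radius r encloses a fraction (r/R)² of I_d. Then B·2πr = μ₀ I_d (r/R)², giving B = μ₀ I_d r/(2πR²) = 1.51×10^-10 T.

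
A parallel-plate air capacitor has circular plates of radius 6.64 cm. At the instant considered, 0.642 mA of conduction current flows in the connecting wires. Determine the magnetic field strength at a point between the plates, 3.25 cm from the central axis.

9.46×10^-10 T

Between the plates the displacement current equals the wire current: I_d = 0.642 mA = 6.42×10^-4 A.
An Ampèrian loop of radius r encloses a fraction (r/R)² of I_d. Then B·2πr = μ₀ I_d (r/R)², giving B = μ₀ I_d r/(2πR²) = 9.46×10^-10 T.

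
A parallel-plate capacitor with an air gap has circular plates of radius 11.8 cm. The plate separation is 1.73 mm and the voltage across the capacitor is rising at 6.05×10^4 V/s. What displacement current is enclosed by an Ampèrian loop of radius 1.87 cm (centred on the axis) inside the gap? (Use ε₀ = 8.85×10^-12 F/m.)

3.40×10^-7 A

dE/dt = (dV/dt)/d = 3.497×10^7 V/(m·s); I_d = ε₀(πR²)(dE/dt) = (8.85×10^-12)(0.04374)(3.497×10^7) = 1.354×10^-5 A.
The field is uniform, so I_d,enc = I_d (r/R)² = (1.354×10^-5)(1.87/11.8)² = 3.40×10^-7 A.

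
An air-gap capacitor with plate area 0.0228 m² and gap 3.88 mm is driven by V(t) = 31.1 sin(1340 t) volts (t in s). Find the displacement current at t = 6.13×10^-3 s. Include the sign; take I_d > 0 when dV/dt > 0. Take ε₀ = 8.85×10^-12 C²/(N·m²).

-7.64×10^-7 A

C = ε₀A/d = (8.85×10^-12)(0.0228)/(3.88×10^-3) = 5.201×10^-11 F. dV/dt = V₀ω·cos(ωt); at ωt = 8.2142 rad this factor is -0.3525.
I_d = C dV/dt = (5.201×10^-11)(31.1)(1340)(-0.3525) = -7.64×10^-7 A.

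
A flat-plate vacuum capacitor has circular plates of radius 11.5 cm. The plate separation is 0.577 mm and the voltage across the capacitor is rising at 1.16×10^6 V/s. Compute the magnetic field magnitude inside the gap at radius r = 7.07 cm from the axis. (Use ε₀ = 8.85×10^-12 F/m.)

7.90×10^-10 T

With E = V/d, dE/dt = 2.010×10^9 V/(m·s) and πR² = 0.04155 m², giving I_d = ε₀ πR² dE/dt = 7.391×10^-4 A.
An Ampèrian loop of radius r encloses a fraction (r/R)² of I_d. Then B·2πr = μ₀ I_d (r/R)², giving B = μ₀ I_d r/(2πR²) = 7.90×10^-10 T.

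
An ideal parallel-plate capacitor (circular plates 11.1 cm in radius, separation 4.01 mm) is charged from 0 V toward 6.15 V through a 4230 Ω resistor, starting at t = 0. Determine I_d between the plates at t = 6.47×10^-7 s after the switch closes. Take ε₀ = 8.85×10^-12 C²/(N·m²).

2.43×10^-4 A

C = ε₀A/d = (8.85×10^-12)(0.03871)/(4.01×10^-3) = 8.543×10^-11 F, so τ = RC = 3.614×10^-7 s.
The conduction current is I(t) = (V₀/R) e^(−t/τ), and the displacement current between the plates equals it.
t/τ = 1.790; I_d = (6.15/4230) · e^(−1.790) = (1.454×10^-3)(0.1670) = 2.43×10^-4 A.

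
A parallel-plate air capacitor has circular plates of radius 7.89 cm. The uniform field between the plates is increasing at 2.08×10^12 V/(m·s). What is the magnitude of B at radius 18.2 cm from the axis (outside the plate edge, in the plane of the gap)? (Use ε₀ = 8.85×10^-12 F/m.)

3.96×10^-7 T

Total displacement current: I_d = ε₀(πR²)(dE/dt) = (8.85×10^-12)(0.01956)(2.08×10^12) = 0.3601 A.
Outside the plates the loop encloses all of I_d, so B·2πr = μ₀ I_d and B = 3.96×10^-7 T.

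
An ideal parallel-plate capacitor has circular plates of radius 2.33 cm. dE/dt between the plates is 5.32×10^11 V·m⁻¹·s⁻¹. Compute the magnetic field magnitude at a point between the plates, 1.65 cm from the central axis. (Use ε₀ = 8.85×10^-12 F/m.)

4.88×10^-8 T

Total displacement current: I_d = ε₀(πR²)(dE/dt) = (8.85×10^-12)(1.706×10^-3)(5.32×10^11) = 8.032×10^-3 A.
For r < R the Ampère–Maxwell law gives B(2πr) = μ₀ I_d (r²/R²), so B = μ₀ I_d r/(2πR²) = (4π×10^-7)(8.032×10^-3)(0.0165)/(2π·0.0233²) = 4.88×10^-8 T.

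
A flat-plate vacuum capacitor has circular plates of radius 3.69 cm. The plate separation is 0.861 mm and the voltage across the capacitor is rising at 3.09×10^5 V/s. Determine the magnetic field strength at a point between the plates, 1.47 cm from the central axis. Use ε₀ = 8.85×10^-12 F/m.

I_d = C dV/dt with C = ε₀πR²/d = 4.397×10^-11 F, so I_d = (4.397×10^-11)(3.09×10^5) = 1.359×10^-5 A.
∮B·dl = μ₀ I_d,enc with I_d,enc = I_d r²/R² = 2.157×10^-6 A; so B = μ₀ I_d,enc/(2πr) = 2.93×10^-11 T.

2.93×10^-11 T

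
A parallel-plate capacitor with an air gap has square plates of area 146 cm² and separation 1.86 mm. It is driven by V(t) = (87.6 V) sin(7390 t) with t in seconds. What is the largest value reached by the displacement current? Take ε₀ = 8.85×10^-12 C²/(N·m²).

C = ε₀A/d = (8.85×10^-12)(0.0146)/(1.86×10^-3) = 6.947×10^-11 F; ω = 7390 rad/s.
I_d = C dV/dt, so |I_d|_max = C V₀ ω = (6.947×10^-11)(87.6)(7390) = 4.50×10^-5 A.

4.50×10^-5 A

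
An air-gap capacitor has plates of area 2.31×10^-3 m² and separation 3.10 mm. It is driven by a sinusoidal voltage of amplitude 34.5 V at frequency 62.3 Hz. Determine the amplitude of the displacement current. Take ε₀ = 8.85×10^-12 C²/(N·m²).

8.91×10^-8 A

(dE/dt)_max = V₀ω/d = 4.356×10^6 V/(m·s); ω = 2πf = 391.4 rad/s.
I_d,max = ε₀ A (dE/dt)_max = (8.85×10^-12)(2.31×10^-3)(4.356×10^6) = 8.91×10^-8 A.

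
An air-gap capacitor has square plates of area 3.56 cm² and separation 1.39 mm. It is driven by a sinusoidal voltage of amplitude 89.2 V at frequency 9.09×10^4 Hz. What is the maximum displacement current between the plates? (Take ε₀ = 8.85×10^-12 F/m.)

C = ε₀A/d = (8.85×10^-12)(3.56×10^-4)/(1.39×10^-3) = 2.267×10^-12 F; ω = 2πf = 5.711×10^5 rad/s.
I_d = C dV/dt, so |I_d|_max = C V₀ ω = (2.267×10^-12)(89.2)(5.711×10^5) = 1.15×10^-4 A.

1.15×10^-4 A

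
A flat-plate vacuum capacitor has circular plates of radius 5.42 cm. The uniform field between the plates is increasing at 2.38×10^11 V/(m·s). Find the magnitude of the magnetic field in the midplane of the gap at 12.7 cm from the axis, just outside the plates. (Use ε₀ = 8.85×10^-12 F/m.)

Total displacement current: I_d = ε₀(πR²)(dE/dt) = (8.85×10^-12)(9.229×10^-3)(2.38×10^11) = 0.01944 A.
With r > R the enclosed displacement current is the full I_d; B = μ₀ I_d / (2πr) = 3.06×10^-8 T.

3.06×10^-8 T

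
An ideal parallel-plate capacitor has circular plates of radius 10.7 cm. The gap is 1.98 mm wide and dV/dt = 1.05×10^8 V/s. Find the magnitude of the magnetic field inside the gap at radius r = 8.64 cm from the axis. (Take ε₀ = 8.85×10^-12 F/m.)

2.55×10^-8 T

I_d = C dV/dt with C = ε₀πR²/d = 1.608×10^-10 F, so I_d = (1.608×10^-10)(1.05×10^8) = 0.01688 A.
For r < R the Ampère–Maxwell law gives B(2πr) = μ₀ I_d (r²/R²), so B = μ₀ I_d r/(2πR²) = (4π×10^-7)(0.01688)(0.0864)/(2π·0.107²) = 2.55×10^-8 T.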